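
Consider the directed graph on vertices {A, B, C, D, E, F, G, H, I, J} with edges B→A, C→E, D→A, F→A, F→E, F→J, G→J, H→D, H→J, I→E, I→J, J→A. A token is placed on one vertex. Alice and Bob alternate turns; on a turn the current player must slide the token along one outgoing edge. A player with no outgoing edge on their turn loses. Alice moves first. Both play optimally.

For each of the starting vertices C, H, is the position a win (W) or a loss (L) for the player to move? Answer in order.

Use the standard recursion: the mover loses at a terminal position; elsewhere, the mover wins exactly when some move hands the opponent an L position.
Every edge goes from a vertex to one that appears earlier in the order A, E, D, J, C, I, F, G, H, B, so processing vertices in that order labels each vertex after all of its successors.
A: no outgoing edge → L
E: no outgoing edge → L
D: reaches L-position A → W
J: reaches L-position A → W
C: reaches L-position E → W
I: reaches L-position E → W
F: reaches L-position E → W
G: only reaches J(W), which is W → L
H: only reaches J(W), D(W), all W → L
B: reaches L-position A → W

C: W, H: L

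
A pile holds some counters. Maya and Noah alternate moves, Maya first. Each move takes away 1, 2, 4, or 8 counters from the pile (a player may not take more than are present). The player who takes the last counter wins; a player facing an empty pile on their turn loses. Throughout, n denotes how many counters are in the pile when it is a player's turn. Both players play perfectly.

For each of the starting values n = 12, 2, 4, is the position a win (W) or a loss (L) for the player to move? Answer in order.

12: L, 2: W, 4: W

Work bottom-up. With no move the player to move loses. Otherwise the position is W if at least one move leads to an L position for the opponent, and L if every move leads to a W.
n=0: no move → L
n=1: reaches L-position 0 → W
n=2: reaches L-position 0 → W
n=3: only reaches 2(W), 1(W), all W → L
n=4: reaches L-position 3 → W
n=5: reaches L-position 3 → W
n=6: only reaches 5(W), 4(W), 2(W), all W → L
n=7: reaches L-position 6 → W
n=8: reaches L-position 6 → W
n=9: only reaches 8(W), 7(W), 5(W), 1(W), all W → L
n=10: reaches L-position 9 → W
n=11: reaches L-position 9 → W
n=12: only reaches 11(W), 10(W), 8(W), 4(W), all W → L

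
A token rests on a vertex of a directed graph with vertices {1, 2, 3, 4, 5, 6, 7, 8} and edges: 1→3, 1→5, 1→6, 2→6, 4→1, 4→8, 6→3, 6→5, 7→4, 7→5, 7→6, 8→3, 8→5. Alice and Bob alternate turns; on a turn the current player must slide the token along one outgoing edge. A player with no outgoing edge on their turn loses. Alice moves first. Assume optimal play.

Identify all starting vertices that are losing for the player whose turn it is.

2, 3, 4, 5

Compute win/loss labels from the base case upward. A position with no move is L. Any other position is W if it can reach an L in one move, else L.
Every edge goes from a vertex to one that appears earlier in the order 3, 5, 6, 1, 8, 2, 4, 7, so processing vertices in that order labels each vertex after all of its successors.
3: no outgoing edge → L
5: no outgoing edge → L
6: →5(L), so W
1: →5(L), so W
8: →5(L), so W
2: →6(W) only, which is W, so L
4: →8(W), 1(W) — all W, so L
7: →4(L), so W
The losing starting vertices are exactly the entries labelled L in this table (4 of them).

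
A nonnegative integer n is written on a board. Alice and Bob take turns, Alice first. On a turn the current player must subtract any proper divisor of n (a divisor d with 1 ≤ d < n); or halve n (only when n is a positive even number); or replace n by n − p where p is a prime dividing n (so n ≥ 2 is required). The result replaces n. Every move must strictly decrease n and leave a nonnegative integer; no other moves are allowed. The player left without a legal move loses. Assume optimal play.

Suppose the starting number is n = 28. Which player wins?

Use the standard recursion: the mover loses at a terminal position; elsewhere, the mover wins exactly when some move hands the opponent an L position.
n=0: no move → L
n=1: no move → L
n=2: can move to 0, which is L ⇒ W
n=3: can move to 0, which is L ⇒ W
n=4: moves to 2(W), 3(W); every one is W ⇒ L
n=5: can move to 0, which is L ⇒ W
n=6: can move to 4, which is L ⇒ W
n=7: can move to 0, which is L ⇒ W
n=8: can move to 4, which is L ⇒ W
n=9: moves to 6(W), 8(W); every one is W ⇒ L
n=10: can move to 9, which is L ⇒ W
n=11: can move to 0, which is L ⇒ W
n=12: can move to 9, which is L ⇒ W
n=13: can move to 0, which is L ⇒ W
n=14: moves to 7(W), 12(W), 13(W); every one is W ⇒ L
n=15: can move to 14, which is L ⇒ W
n=16: can move to 14, which is L ⇒ W
n=17: can move to 0, which is L ⇒ W
n=18: can move to 9, which is L ⇒ W
n=19: can move to 0, which is L ⇒ W
n=20: moves to 10(W), 15(W), 16(W), 18(W), 19(W); every one is W ⇒ L
n=21: can move to 14, which is L ⇒ W
n=22: can move to 20, which is L ⇒ W
n=23: can move to 0, which is L ⇒ W
n=24: can move to 20, which is L ⇒ W
n=25: can move to 20, which is L ⇒ W
n=26: moves to 13(W), 24(W), 25(W); every one is W ⇒ L
n=27: can move to 26, which is L ⇒ W
n=28: can move to 14, which is L ⇒ W
The starting position 28 is W: Alice should move to 14, handing over an L position.

Alice wins.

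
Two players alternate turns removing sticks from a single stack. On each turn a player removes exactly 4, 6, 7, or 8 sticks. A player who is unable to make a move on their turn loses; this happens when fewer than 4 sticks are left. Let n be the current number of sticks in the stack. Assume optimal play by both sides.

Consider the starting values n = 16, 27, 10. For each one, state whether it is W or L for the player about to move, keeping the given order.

16: W, 27: L, 10: W

Work bottom-up. With no move the player to move loses. Otherwise the position is W if at least one move leads to an L position for the opponent, and L if every move leads to a W.
n=0: no move → L
n=1: no move → L
n=2: no move → L
n=3: no move → L
n=4: →0(L), so W
n=5: →1(L), so W
n=6: →2(L), so W
n=7: →3(L), so W
n=8: →2(L), so W
n=9: →3(L), so W
n=10: →3(L), so W
n=11: →3(L), so W
n=12: →8(W), 6(W), 5(W), 4(W) — all W, so L
n=13: →9(W), 7(W), 6(W), 5(W) — all W, so L
n=14: →10(W), 8(W), 7(W), 6(W) — all W, so L
n=15: →11(W), 9(W), 8(W), 7(W) — all W, so L
n=16: →12(L), so W
n=17: →13(L), so W
n=18: →14(L), so W
n=19: →15(L), so W
n=20: →14(L), so W
n=21: →15(L), so W
n=22: →15(L), so W
n=23: →15(L), so W
n=24: →20(W), 18(W), 17(W), 16(W) — all W, so L
n=25: →21(W), 19(W), 18(W), 17(W) — all W, so L
n=26: →22(W), 20(W), 19(W), 18(W) — all W, so L
n=27: →23(W), 21(W), 20(W), 19(W) — all W, so L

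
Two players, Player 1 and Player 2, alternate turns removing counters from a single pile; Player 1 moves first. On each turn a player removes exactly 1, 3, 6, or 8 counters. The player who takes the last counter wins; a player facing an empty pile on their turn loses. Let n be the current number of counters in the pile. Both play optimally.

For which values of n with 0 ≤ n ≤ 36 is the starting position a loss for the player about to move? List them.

Label each position W (a win for the player to move) or L (a loss). A position with no legal move is L; any other position is W exactly when some move reaches an L, and L when every move reaches a W.
n=0: no move → L
n=1: →0(L), so W
n=2: →1(W) only, which is W, so L
n=3: →2(L), so W
n=4: →3(W), 1(W) — all W, so L
n=5: →4(L), so W
n=6: →0(L), so W
n=7: →4(L), so W
n=8: →2(L), so W
n=9: →8(W), 6(W), 3(W), 1(W) — all W, so L
n=10: →9(L), so W
n=11: →10(W), 8(W), 5(W), 3(W) — all W, so L
n=12: →11(L), so W
n=13: →12(W), 10(W), 7(W), 5(W) — all W, so L
n=14: →13(L), so W
n=15: →9(L), so W
n=16: →13(L), so W
n=17: →11(L), so W
n=18: →17(W), 15(W), 12(W), 10(W) — all W, so L
n=19: →18(L), so W
n=20: →19(W), 17(W), 14(W), 12(W) — all W, so L
n=21: →20(L), so W
n=22: →21(W), 19(W), 16(W), 14(W) — all W, so L
n=23: →22(L), so W
n=24: →18(L), so W
n=25: →22(L), so W
n=26: →20(L), so W
n=27: →26(W), 24(W), 21(W), 19(W) — all W, so L
n=28: →27(L), so W
n=29: →28(W), 26(W), 23(W), 21(W) — all W, so L
n=30: →29(L), so W
n=31: →30(W), 28(W), 25(W), 23(W) — all W, so L
n=32: →31(L), so W
n=33: →27(L), so W
n=34: →31(L), so W
n=35: →29(L), so W
n=36: →35(W), 33(W), 30(W), 28(W) — all W, so L
Reading off the rows marked L gives the requested list; there are 13 such values of n.

0, 2, 4, 9, 11, 13, 18, 20, 22, 27, 29, 31, 36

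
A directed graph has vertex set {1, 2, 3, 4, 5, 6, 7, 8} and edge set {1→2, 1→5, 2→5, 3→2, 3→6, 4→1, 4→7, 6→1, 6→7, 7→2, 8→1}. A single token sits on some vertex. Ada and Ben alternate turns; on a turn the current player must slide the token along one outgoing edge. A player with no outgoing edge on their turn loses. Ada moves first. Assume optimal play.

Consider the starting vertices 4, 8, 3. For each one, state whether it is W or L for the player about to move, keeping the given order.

4: W, 8: L, 3: L

Label each position W (a win for the player to move) or L (a loss). A position with no legal move is L; any other position is W exactly when some move reaches an L, and L when every move reaches a W.
Every edge goes from a vertex to one that appears earlier in the order 5, 2, 1, 8, 7, 6, 3, 4, so processing vertices in that order labels each vertex after all of its successors.
5: no outgoing edge → L
2: reaches L-position 5 → W
1: reaches L-position 5 → W
8: only reaches 1(W), which is W → L
7: only reaches 2(W), which is W → L
6: reaches L-position 7 → W
3: only reaches 6(W), 2(W), all W → L
4: reaches L-position 7 → W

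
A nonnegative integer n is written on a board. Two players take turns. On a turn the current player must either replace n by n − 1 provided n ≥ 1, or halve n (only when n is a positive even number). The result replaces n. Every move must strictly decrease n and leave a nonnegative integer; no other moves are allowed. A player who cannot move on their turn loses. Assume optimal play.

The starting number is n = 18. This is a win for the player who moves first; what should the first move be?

Compute win/loss labels from the base case upward. A position with no move is L. Any other position is W if it can reach an L in one move, else L.
n=0: no move → L
n=1: can move to 0, which is L ⇒ W
n=2: the only move is to 1(W), a W ⇒ L
n=3: can move to 2, which is L ⇒ W
n=4: can move to 2, which is L ⇒ W
n=5: the only move is to 4(W), a W ⇒ L
n=6: can move to 5, which is L ⇒ W
n=7: the only move is to 6(W), a W ⇒ L
n=8: can move to 7, which is L ⇒ W
n=9: the only move is to 8(W), a W ⇒ L
n=10: can move to 5, which is L ⇒ W
n=11: the only move is to 10(W), a W ⇒ L
n=12: can move to 11, which is L ⇒ W
n=13: the only move is to 12(W), a W ⇒ L
n=14: can move to 7, which is L ⇒ W
n=15: the only move is to 14(W), a W ⇒ L
n=16: can move to 15, which is L ⇒ W
n=17: the only move is to 16(W), a W ⇒ L
n=18: can move to 9, which is L ⇒ W
From 18, the L positions reachable in one move are: 9, 17. Any move reaching one of these is winning.

Move to 9.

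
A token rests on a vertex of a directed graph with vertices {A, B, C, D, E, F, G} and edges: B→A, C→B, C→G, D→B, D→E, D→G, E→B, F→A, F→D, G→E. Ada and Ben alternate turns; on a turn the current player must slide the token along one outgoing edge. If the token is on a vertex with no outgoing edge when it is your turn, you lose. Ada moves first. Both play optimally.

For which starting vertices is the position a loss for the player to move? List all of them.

A, C, E

Build the W/L table. Terminal = L. A non-terminal position is W if it has a move to some L; otherwise it is L.
Every edge goes from a vertex to one that appears earlier in the order A, B, E, G, D, C, F, so processing vertices in that order labels each vertex after all of its successors.
A: no outgoing edge → L
B: W (go to A, an L position)
E: L (sole option B(W) is W)
G: W (go to E, an L position)
D: W (go to E, an L position)
C: L (options G(W), B(W) are all W)
F: W (go to A, an L position)
The losing starting vertices are exactly the entries labelled L in this table (3 of them).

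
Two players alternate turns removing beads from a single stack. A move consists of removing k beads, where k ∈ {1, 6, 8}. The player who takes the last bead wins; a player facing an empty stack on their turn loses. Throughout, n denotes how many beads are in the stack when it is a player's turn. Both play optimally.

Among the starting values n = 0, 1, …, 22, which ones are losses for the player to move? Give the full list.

Positions with no move are L. A position that does have a move is losing for the player to move precisely when every available move leads to a winning position for the opponent. Fill in the labels:
n=0: no move → L
n=1: reaches L-position 0 → W
n=2: only reaches 1(W), which is W → L
n=3: reaches L-position 2 → W
n=4: only reaches 3(W), which is W → L
n=5: reaches L-position 4 → W
n=6: reaches L-position 0 → W
n=7: only reaches 6(W), 1(W), all W → L
n=8: reaches L-position 7 → W
n=9: only reaches 8(W), 3(W), 1(W), all W → L
n=10: reaches L-position 9 → W
n=11: only reaches 10(W), 5(W), 3(W), all W → L
n=12: reaches L-position 11 → W
n=13: reaches L-position 7 → W
n=14: only reaches 13(W), 8(W), 6(W), all W → L
n=15: reaches L-position 14 → W
n=16: only reaches 15(W), 10(W), 8(W), all W → L
n=17: reaches L-position 16 → W
n=18: only reaches 17(W), 12(W), 10(W), all W → L
n=19: reaches L-position 18 → W
n=20: reaches L-position 14 → W
n=21: only reaches 20(W), 15(W), 13(W), all W → L
n=22: reaches L-position 21 → W
Reading off the rows marked L gives the requested list; there are 10 such values of n.

0, 2, 4, 7, 9, 11, 14, 16, 18, 21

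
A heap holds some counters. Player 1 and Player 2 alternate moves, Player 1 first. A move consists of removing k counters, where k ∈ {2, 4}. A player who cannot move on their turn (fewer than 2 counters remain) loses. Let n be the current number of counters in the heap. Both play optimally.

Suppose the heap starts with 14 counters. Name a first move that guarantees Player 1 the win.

Classify positions by backward induction: terminal positions (no move available) are L. From any other position, the mover wins iff some move reaches an L.
n=0: no move → L
n=1: no move → L
n=2: →0(L), so W
n=3: →1(L), so W
n=4: →0(L), so W
n=5: →1(L), so W
n=6: →4(W), 2(W) — all W, so L
n=7: →5(W), 3(W) — all W, so L
n=8: →6(L), so W
n=9: →7(L), so W
n=10: →6(L), so W
n=11: →7(L), so W
n=12: →10(W), 8(W) — all W, so L
n=13: →11(W), 9(W) — all W, so L
n=14: →12(L), so W
From 14, the L positions reachable in one move are: 12.

Remove 2, leaving 12.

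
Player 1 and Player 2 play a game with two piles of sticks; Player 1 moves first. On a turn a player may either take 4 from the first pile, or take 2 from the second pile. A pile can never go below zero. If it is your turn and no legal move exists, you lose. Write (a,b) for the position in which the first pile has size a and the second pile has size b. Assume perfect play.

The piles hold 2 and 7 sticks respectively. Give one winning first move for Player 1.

Move to (2,5).

Classify positions by backward induction: terminal positions (no move available) are L. From any other position, the mover wins iff some move reaches an L.
No move ever increases a pile, so every position that can arise here has a ≤ 2 and b ≤ 7; it is enough to label the cells with 0 ≤ a ≤ 2 and 0 ≤ b ≤ 7.
Every move lowers a or b (never raises either), so fill the grid row by row in increasing a, and left to right within a row: each cell's successors are then already labelled.
      b=0  b=1  b=2  b=3  b=4  b=5  b=6  b=7
a=0:    L    L    W    W    L    L    W    W
a=1:    L    L    W    W    L    L    W    W
a=2:    L    L    W    W    L    L    W    W
Cells with no legal move (terminal, hence L): (0,0), (0,1), (1,0), (1,1), (2,0), (2,1).
The remaining L cells, each justified by listing all of its moves:
(0,4): L (sole option (0,2)(W) is W)
(0,5): L (sole option (0,3)(W) is W)
(1,4): L (sole option (1,2)(W) is W)
(1,5): L (sole option (1,3)(W) is W)
(2,4): L (sole option (2,2)(W) is W)
(2,5): L (sole option (2,3)(W) is W)
Every other cell has at least one move into one of the L cells above, so it is W.
From (2,7), the L positions reachable in one move are: (2,5).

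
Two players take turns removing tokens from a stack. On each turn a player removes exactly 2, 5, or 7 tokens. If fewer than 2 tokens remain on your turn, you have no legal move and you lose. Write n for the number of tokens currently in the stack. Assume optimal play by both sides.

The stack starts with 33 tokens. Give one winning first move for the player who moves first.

Build the W/L table. Terminal = L. A non-terminal position is W if it has a move to some L; otherwise it is L.
n=0: no move → L
n=1: no move → L
n=2: →0(L), so W
n=3: →1(L), so W
n=4: →2(W) only, which is W, so L
n=5: →0(L), so W
n=6: →4(L), so W
n=7: →0(L), so W
n=8: →1(L), so W
n=9: →4(L), so W
n=10: →8(W), 5(W), 3(W) — all W, so L
n=11: →4(L), so W
n=12: →10(L), so W
n=13: →11(W), 8(W), 6(W) — all W, so L
n=14: →12(W), 9(W), 7(W) — all W, so L
n=15: →13(L), so W
n=16: →14(L), so W
n=17: →10(L), so W
n=18: →13(L), so W
n=19: →14(L), so W
n=20: →13(L), so W
n=21: →14(L), so W
n=22: →20(W), 17(W), 15(W) — all W, so L
n=23: →21(W), 18(W), 16(W) — all W, so L
n=24: →22(L), so W
n=25: →23(L), so W
n=26: →24(W), 21(W), 19(W) — all W, so L
n=27: →22(L), so W
n=28: →26(L), so W
n=29: →22(L), so W
n=30: →23(L), so W
n=31: →26(L), so W
n=32: →30(W), 27(W), 25(W) — all W, so L
n=33: →26(L), so W
From 33, the L positions reachable in one move are: 26.

Remove 7, leaving 26.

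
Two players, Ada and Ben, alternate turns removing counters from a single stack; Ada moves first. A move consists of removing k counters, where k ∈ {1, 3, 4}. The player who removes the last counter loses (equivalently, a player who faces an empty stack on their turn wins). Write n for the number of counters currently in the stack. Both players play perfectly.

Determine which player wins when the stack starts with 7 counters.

Classify positions by backward induction: terminal positions (no move available) are W. From any other position, the mover wins iff some move reaches an L.
n=0: no move; the opponent has just taken the last counter and therefore loses → W
n=1: the only move is to 0(W), a W ⇒ L
n=2: can move to 1, which is L ⇒ W
n=3: moves to 2(W), 0(W); every one is W ⇒ L
n=4: can move to 3, which is L ⇒ W
n=5: can move to 1, which is L ⇒ W
n=6: can move to 3, which is L ⇒ W
n=7: can move to 3, which is L ⇒ W
The starting position 7 is W: Ada should remove 4, leaving 3, handing over an L position.

Ada wins.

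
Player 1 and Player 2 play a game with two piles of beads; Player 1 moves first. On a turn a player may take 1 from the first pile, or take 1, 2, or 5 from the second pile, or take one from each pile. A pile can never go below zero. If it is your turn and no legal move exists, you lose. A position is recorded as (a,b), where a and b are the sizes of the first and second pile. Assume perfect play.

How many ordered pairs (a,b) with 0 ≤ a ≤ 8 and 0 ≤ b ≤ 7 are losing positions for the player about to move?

Positions with no move are L. A position that does have a move is losing for the player to move precisely when every available move leads to a winning position for the opponent. Fill in the labels:
Every move lowers a or b (never raises either), so fill the grid row by row in increasing a, and left to right within a row: each cell's successors are then already labelled.
      b=0  b=1  b=2  b=3  b=4  b=5  b=6  b=7
a=0:    L    W    W    L    W    W    L    W
a=1:    W    W    L    W    W    L    W    W
a=2:    L    W    W    W    L    W    W    L
a=3:    W    W    L    W    W    W    L    W
a=4:    L    W    W    W    L    W    W    W
a=5:    W    W    L    W    W    W    L    W
a=6:    L    W    W    W    L    W    W    W
a=7:    W    W    L    W    W    W    L    W
a=8:    L    W    W    W    L    W    W    W
Cells with no legal move (terminal, hence L): (0,0).
The remaining L cells, each justified by listing all of its moves:
(0,3): moves to (0,2)(W), (0,1)(W); every one is W ⇒ L
(0,6): moves to (0,5)(W), (0,4)(W), (0,1)(W); every one is W ⇒ L
(1,2): moves to (0,2)(W), (1,1)(W), (1,0)(W), (0,1)(W); every one is W ⇒ L
(1,5): moves to (0,5)(W), (1,4)(W), (1,3)(W), (1,0)(W), (0,4)(W); every one is W ⇒ L
(2,0): the only move is to (1,0)(W), a W ⇒ L
(2,4): moves to (1,4)(W), (2,3)(W), (2,2)(W), (1,3)(W); every one is W ⇒ L
(2,7): moves to (1,7)(W), (2,6)(W), (2,5)(W), (2,2)(W), (1,6)(W); every one is W ⇒ L
(3,2): moves to (2,2)(W), (3,1)(W), (3,0)(W), (2,1)(W); every one is W ⇒ L
(3,6): moves to (2,6)(W), (3,5)(W), (3,4)(W), (3,1)(W), (2,5)(W); every one is W ⇒ L
(4,0): the only move is to (3,0)(W), a W ⇒ L
(4,4): moves to (3,4)(W), (4,3)(W), (4,2)(W), (3,3)(W); every one is W ⇒ L
(5,2): moves to (4,2)(W), (5,1)(W), (5,0)(W), (4,1)(W); every one is W ⇒ L
(5,6): moves to (4,6)(W), (5,5)(W), (5,4)(W), (5,1)(W), (4,5)(W); every one is W ⇒ L
(6,0): the only move is to (5,0)(W), a W ⇒ L
(6,4): moves to (5,4)(W), (6,3)(W), (6,2)(W), (5,3)(W); every one is W ⇒ L
(7,2): moves to (6,2)(W), (7,1)(W), (7,0)(W), (6,1)(W); every one is W ⇒ L
(7,6): moves to (6,6)(W), (7,5)(W), (7,4)(W), (7,1)(W), (6,5)(W); every one is W ⇒ L
(8,0): the only move is to (7,0)(W), a W ⇒ L
(8,4): moves to (7,4)(W), (8,3)(W), (8,2)(W), (7,3)(W); every one is W ⇒ L
Every other cell has at least one move into one of the L cells above, so it is W.
L cells per row: a=0: 3, a=1: 2, a=2: 3, a=3: 2, a=4: 2, a=5: 2, a=6: 2, a=7: 2, a=8: 2; total 20.

20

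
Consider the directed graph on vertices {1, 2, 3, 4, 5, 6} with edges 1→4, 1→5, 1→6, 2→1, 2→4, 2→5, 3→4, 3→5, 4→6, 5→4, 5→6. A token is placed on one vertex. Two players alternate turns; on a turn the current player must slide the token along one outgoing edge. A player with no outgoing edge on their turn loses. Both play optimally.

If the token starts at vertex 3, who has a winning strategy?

The second player wins.

Work bottom-up. With no move the player to move loses. Otherwise the position is W if at least one move leads to an L position for the opponent, and L if every move leads to a W.
Every edge goes from a vertex to one that appears earlier in the order 6, 4, 5, 1, 3, 2, so processing vertices in that order labels each vertex after all of its successors.
6: no outgoing edge → L
4: can move to 6, which is L ⇒ W
5: can move to 6, which is L ⇒ W
1: can move to 6, which is L ⇒ W
3: moves to 5(W), 4(W); every one is W ⇒ L
2: moves to 1(W), 5(W), 4(W); every one is W ⇒ L
The starting position 3 is L: whatever the player to move does, the opponent receives a W position.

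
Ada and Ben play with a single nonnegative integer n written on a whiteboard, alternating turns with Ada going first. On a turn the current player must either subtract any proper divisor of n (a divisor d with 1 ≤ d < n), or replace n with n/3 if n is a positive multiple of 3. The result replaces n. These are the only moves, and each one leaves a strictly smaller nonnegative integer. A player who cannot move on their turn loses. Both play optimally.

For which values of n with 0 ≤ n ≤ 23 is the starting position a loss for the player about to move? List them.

0, 1, 4, 7, 9, 11, 13, 15, 17, 19, 23

Classify positions by backward induction: terminal positions (no move available) are L. From any other position, the mover wins iff some move reaches an L.
n=0: no move → L
n=1: no move → L
n=2: reaches L-position 1 → W
n=3: reaches L-position 1 → W
n=4: only reaches 2(W), 3(W), all W → L
n=5: reaches L-position 4 → W
n=6: reaches L-position 4 → W
n=7: only reaches 6(W), which is W → L
n=8: reaches L-position 4 → W
n=9: only reaches 3(W), 6(W), 8(W), all W → L
n=10: reaches L-position 9 → W
n=11: only reaches 10(W), which is W → L
n=12: reaches L-position 4 → W
n=13: only reaches 12(W), which is W → L
n=14: reaches L-position 7 → W
n=15: only reaches 5(W), 10(W), 12(W), 14(W), all W → L
n=16: reaches L-position 15 → W
n=17: only reaches 16(W), which is W → L
n=18: reaches L-position 9 → W
n=19: only reaches 18(W), which is W → L
n=20: reaches L-position 15 → W
n=21: reaches L-position 7 → W
n=22: reaches L-position 11 → W
n=23: only reaches 22(W), which is W → L
Reading off the rows marked L gives the requested list; there are 11 such values of n.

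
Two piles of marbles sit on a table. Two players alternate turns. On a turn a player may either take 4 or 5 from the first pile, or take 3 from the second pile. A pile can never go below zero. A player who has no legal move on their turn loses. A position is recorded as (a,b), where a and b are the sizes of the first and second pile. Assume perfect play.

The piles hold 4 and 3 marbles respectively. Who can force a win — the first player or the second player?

The second player wins.

Use the standard recursion: the mover loses at a terminal position; elsewhere, the mover wins exactly when some move hands the opponent an L position.
No move ever increases a pile, so every position that can arise here has a ≤ 4 and b ≤ 3; it is enough to label the cells with 0 ≤ a ≤ 4 and 0 ≤ b ≤ 3.
Every move lowers a or b (never raises either), so fill the grid row by row in increasing a, and left to right within a row: each cell's successors are then already labelled.
      b=0  b=1  b=2  b=3
a=0:    L    L    L    W
a=1:    L    L    L    W
a=2:    L    L    L    W
a=3:    L    L    L    W
a=4:    W    W    W    L
Cells with no legal move (terminal, hence L): (0,0), (0,1), (0,2), (1,0), (1,1), (1,2), (2,0), (2,1), (2,2), (3,0), (3,1), (3,2).
The remaining L cells, each justified by listing all of its moves:
(4,3): only reaches (0,3)(W), (4,0)(W), all W → L
Every other cell has at least one move into one of the L cells above, so it is W.
Every move from (4,3) reaches a W position, so the mover loses.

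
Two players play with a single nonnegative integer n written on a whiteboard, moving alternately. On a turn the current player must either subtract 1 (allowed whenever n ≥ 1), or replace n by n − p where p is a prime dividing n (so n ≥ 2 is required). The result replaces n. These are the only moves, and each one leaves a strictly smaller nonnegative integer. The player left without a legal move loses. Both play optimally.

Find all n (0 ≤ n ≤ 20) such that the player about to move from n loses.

Positions with no move are L. A position that does have a move is losing for the player to move precisely when every available move leads to a winning position for the opponent. Fill in the labels:
n=0: no move → L
n=1: reaches L-position 0 → W
n=2: reaches L-position 0 → W
n=3: reaches L-position 0 → W
n=4: only reaches 2(W), 3(W), all W → L
n=5: reaches L-position 0 → W
n=6: reaches L-position 4 → W
n=7: reaches L-position 0 → W
n=8: only reaches 6(W), 7(W), all W → L
n=9: reaches L-position 8 → W
n=10: reaches L-position 8 → W
n=11: reaches L-position 0 → W
n=12: only reaches 9(W), 10(W), 11(W), all W → L
n=13: reaches L-position 0 → W
n=14: reaches L-position 12 → W
n=15: reaches L-position 12 → W
n=16: only reaches 14(W), 15(W), all W → L
n=17: reaches L-position 0 → W
n=18: reaches L-position 16 → W
n=19: reaches L-position 0 → W
n=20: only reaches 15(W), 18(W), 19(W), all W → L
Reading off the rows marked L gives the requested list; there are 6 such values of n.

0, 4, 8, 12, 16, 20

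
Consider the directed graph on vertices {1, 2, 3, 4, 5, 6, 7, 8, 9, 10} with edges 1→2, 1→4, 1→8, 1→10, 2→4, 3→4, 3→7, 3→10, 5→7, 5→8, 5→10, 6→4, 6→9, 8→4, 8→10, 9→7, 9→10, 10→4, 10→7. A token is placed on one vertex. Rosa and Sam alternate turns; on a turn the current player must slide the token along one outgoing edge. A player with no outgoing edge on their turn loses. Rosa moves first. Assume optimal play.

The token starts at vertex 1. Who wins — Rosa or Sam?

Work bottom-up. With no move the player to move loses. Otherwise the position is W if at least one move leads to an L position for the opponent, and L if every move leads to a W.
Every edge goes from a vertex to one that appears earlier in the order 4, 7, 10, 9, 8, 5, 3, 2, 1, 6, so processing vertices in that order labels each vertex after all of its successors.
4: no outgoing edge → L
7: no outgoing edge → L
10: reaches L-position 7 → W
9: reaches L-position 7 → W
8: reaches L-position 4 → W
5: reaches L-position 7 → W
3: reaches L-position 7 → W
2: reaches L-position 4 → W
1: reaches L-position 4 → W
6: reaches L-position 4 → W
The starting position 1 is W: Rosa should move to 4, handing over an L position.

Rosa wins.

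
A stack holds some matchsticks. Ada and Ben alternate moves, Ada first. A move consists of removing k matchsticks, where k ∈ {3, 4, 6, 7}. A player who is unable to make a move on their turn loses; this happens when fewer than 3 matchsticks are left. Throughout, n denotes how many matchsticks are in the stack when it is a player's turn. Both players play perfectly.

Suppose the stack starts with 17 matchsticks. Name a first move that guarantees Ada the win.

Label each position W (a win for the player to move) or L (a loss). A position with no legal move is L; any other position is W exactly when some move reaches an L, and L when every move reaches a W.
n=0: no move → L
n=1: no move → L
n=2: no move → L
n=3: →0(L), so W
n=4: →1(L), so W
n=5: →2(L), so W
n=6: →2(L), so W
n=7: →1(L), so W
n=8: →2(L), so W
n=9: →2(L), so W
n=10: →7(W), 6(W), 4(W), 3(W) — all W, so L
n=11: →8(W), 7(W), 5(W), 4(W) — all W, so L
n=12: →9(W), 8(W), 6(W), 5(W) — all W, so L
n=13: →10(L), so W
n=14: →11(L), so W
n=15: →12(L), so W
n=16: →12(L), so W
n=17: →11(L), so W
From 17, the L positions reachable in one move are: 11, 10. Any move reaching one of these is winning.

Remove 6, leaving 11.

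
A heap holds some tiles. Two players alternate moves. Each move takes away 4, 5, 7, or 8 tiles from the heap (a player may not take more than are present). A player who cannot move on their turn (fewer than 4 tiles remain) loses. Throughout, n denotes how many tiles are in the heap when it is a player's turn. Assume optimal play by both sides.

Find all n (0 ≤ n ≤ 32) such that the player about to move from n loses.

0, 1, 2, 3, 12, 13, 14, 15, 24, 25, 26, 27

Use the standard recursion: the mover loses at a terminal position; elsewhere, the mover wins exactly when some move hands the opponent an L position.
n=0: no move → L
n=1: no move → L
n=2: no move → L
n=3: no move → L
n=4: reaches L-position 0 → W
n=5: reaches L-position 1 → W
n=6: reaches L-position 2 → W
n=7: reaches L-position 3 → W
n=8: reaches L-position 3 → W
n=9: reaches L-position 2 → W
n=10: reaches L-position 3 → W
n=11: reaches L-position 3 → W
n=12: only reaches 8(W), 7(W), 5(W), 4(W), all W → L
n=13: only reaches 9(W), 8(W), 6(W), 5(W), all W → L
n=14: only reaches 10(W), 9(W), 7(W), 6(W), all W → L
n=15: only reaches 11(W), 10(W), 8(W), 7(W), all W → L
n=16: reaches L-position 12 → W
n=17: reaches L-position 13 → W
n=18: reaches L-position 14 → W
n=19: reaches L-position 15 → W
n=20: reaches L-position 15 → W
n=21: reaches L-position 14 → W
n=22: reaches L-position 15 → W
n=23: reaches L-position 15 → W
n=24: only reaches 20(W), 19(W), 17(W), 16(W), all W → L
n=25: only reaches 21(W), 20(W), 18(W), 17(W), all W → L
n=26: only reaches 22(W), 21(W), 19(W), 18(W), all W → L
n=27: only reaches 23(W), 22(W), 20(W), 19(W), all W → L
n=28: reaches L-position 24 → W
n=29: reaches L-position 25 → W
n=30: reaches L-position 26 → W
n=31: reaches L-position 27 → W
n=32: reaches L-position 27 → W
Reading off the rows marked L gives the requested list; there are 12 such values of n.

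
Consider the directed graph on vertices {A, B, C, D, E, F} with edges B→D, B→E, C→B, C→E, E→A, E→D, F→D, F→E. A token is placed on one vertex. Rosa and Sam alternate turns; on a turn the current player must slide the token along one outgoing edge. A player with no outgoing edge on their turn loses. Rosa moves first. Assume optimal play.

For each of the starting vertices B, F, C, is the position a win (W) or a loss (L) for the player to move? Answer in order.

Build the W/L table. Terminal = L. A non-terminal position is W if it has a move to some L; otherwise it is L.
Every edge goes from a vertex to one that appears earlier in the order A, D, E, B, C, F, so processing vertices in that order labels each vertex after all of its successors.
A: no outgoing edge → L
D: no outgoing edge → L
E: can move to D, which is L ⇒ W
B: can move to D, which is L ⇒ W
C: moves to B(W), E(W); every one is W ⇒ L
F: can move to D, which is L ⇒ W

B: W, F: W, C: L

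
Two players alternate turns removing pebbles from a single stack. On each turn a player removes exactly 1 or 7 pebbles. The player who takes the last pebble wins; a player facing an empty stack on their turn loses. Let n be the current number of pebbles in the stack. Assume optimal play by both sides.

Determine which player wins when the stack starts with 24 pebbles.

The second player wins.

Build the W/L table. Terminal = L. A non-terminal position is W if it has a move to some L; otherwise it is L.
n=0: no move → L
n=1: reaches L-position 0 → W
n=2: only reaches 1(W), which is W → L
n=3: reaches L-position 2 → W
n=4: only reaches 3(W), which is W → L
n=5: reaches L-position 4 → W
n=6: only reaches 5(W), which is W → L
n=7: reaches L-position 6 → W
n=8: only reaches 7(W), 1(W), all W → L
n=9: reaches L-position 8 → W
n=10: only reaches 9(W), 3(W), all W → L
n=11: reaches L-position 10 → W
n=12: only reaches 11(W), 5(W), all W → L
n=13: reaches L-position 12 → W
n=14: only reaches 13(W), 7(W), all W → L
n=15: reaches L-position 14 → W
n=16: only reaches 15(W), 9(W), all W → L
n=17: reaches L-position 16 → W
n=18: only reaches 17(W), 11(W), all W → L
n=19: reaches L-position 18 → W
n=20: only reaches 19(W), 13(W), all W → L
n=21: reaches L-position 20 → W
n=22: only reaches 21(W), 15(W), all W → L
n=23: reaches L-position 22 → W
n=24: only reaches 23(W), 17(W), all W → L
The starting position 24 is L: whatever the player to move does, the opponent receives a W position.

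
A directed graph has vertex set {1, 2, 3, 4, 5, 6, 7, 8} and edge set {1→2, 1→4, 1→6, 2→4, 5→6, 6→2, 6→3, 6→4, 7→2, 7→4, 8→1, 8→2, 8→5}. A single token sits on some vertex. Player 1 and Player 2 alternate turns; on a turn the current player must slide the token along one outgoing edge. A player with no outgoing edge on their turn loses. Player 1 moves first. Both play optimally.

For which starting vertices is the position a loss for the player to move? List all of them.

3, 4, 5

Label each position W (a win for the player to move) or L (a loss). A position with no legal move is L; any other position is W exactly when some move reaches an L, and L when every move reaches a W.
Every edge goes from a vertex to one that appears earlier in the order 4, 3, 2, 6, 7, 5, 1, 8, so processing vertices in that order labels each vertex after all of its successors.
4: no outgoing edge → L
3: no outgoing edge → L
2: can move to 4, which is L ⇒ W
6: can move to 3, which is L ⇒ W
7: can move to 4, which is L ⇒ W
5: the only move is to 6(W), a W ⇒ L
1: can move to 4, which is L ⇒ W
8: can move to 5, which is L ⇒ W
Reading off the rows marked L gives the requested list; there are 3 such vertices.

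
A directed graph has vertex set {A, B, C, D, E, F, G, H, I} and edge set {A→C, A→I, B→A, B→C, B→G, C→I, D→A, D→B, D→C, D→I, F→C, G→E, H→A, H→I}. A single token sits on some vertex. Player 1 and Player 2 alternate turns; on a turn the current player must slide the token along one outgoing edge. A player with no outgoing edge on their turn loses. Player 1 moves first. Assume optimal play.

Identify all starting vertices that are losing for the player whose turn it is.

Classify positions by backward induction: terminal positions (no move available) are L. From any other position, the mover wins iff some move reaches an L.
Every edge goes from a vertex to one that appears earlier in the order E, I, C, A, G, B, F, D, H, so processing vertices in that order labels each vertex after all of its successors.
E: no outgoing edge → L
I: no outgoing edge → L
C: W (go to I, an L position)
A: W (go to I, an L position)
G: W (go to E, an L position)
B: L (options G(W), A(W), C(W) are all W)
F: L (sole option C(W) is W)
D: W (go to B, an L position)
H: W (go to I, an L position)
The losing starting vertices are exactly the entries labelled L in this table (4 of them).

B, E, F, I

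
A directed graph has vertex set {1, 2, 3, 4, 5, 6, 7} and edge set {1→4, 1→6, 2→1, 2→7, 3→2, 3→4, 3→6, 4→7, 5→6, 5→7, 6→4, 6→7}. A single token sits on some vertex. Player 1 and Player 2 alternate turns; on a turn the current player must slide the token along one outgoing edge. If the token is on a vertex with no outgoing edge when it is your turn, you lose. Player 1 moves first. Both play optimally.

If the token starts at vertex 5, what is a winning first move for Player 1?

Move to 7.

Build the W/L table. Terminal = L. A non-terminal position is W if it has a move to some L; otherwise it is L.
Every edge goes from a vertex to one that appears earlier in the order 7, 4, 6, 5, 1, 2, 3, so processing vertices in that order labels each vertex after all of its successors.
7: no outgoing edge → L
4: can move to 7, which is L ⇒ W
6: can move to 7, which is L ⇒ W
5: can move to 7, which is L ⇒ W
1: moves to 6(W), 4(W); every one is W ⇒ L
2: can move to 1, which is L ⇒ W
3: moves to 2(W), 6(W), 4(W); every one is W ⇒ L
From 5, the L positions reachable in one move are: 7.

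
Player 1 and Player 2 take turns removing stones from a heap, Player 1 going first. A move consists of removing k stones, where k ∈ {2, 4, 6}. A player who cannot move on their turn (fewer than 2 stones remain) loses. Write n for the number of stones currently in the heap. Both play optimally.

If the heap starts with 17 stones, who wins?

Label each position W (a win for the player to move) or L (a loss). A position with no legal move is L; any other position is W exactly when some move reaches an L, and L when every move reaches a W.
n=0: no move → L
n=1: no move → L
n=2: →0(L), so W
n=3: →1(L), so W
n=4: →0(L), so W
n=5: →1(L), so W
n=6: →0(L), so W
n=7: →1(L), so W
n=8: →6(W), 4(W), 2(W) — all W, so L
n=9: →7(W), 5(W), 3(W) — all W, so L
n=10: →8(L), so W
n=11: →9(L), so W
n=12: →8(L), so W
n=13: →9(L), so W
n=14: →8(L), so W
n=15: →9(L), so W
n=16: →14(W), 12(W), 10(W) — all W, so L
n=17: →15(W), 13(W), 11(W) — all W, so L
Every move from 17 reaches a W position, so the mover loses.

Player 2 wins.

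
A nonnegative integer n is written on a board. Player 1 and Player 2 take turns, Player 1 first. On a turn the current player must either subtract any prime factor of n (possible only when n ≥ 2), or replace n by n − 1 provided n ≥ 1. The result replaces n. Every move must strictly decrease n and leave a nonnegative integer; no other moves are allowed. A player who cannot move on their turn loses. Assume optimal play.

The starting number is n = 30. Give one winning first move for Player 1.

Work bottom-up. With no move the player to move loses. Otherwise the position is W if at least one move leads to an L position for the opponent, and L if every move leads to a W.
n=0: no move → L
n=1: W (go to 0, an L position)
n=2: W (go to 0, an L position)
n=3: W (go to 0, an L position)
n=4: L (options 2(W), 3(W) are all W)
n=5: W (go to 0, an L position)
n=6: W (go to 4, an L position)
n=7: W (go to 0, an L position)
n=8: L (options 6(W), 7(W) are all W)
n=9: W (go to 8, an L position)
n=10: W (go to 8, an L position)
n=11: W (go to 0, an L position)
n=12: L (options 9(W), 10(W), 11(W) are all W)
n=13: W (go to 0, an L position)
n=14: W (go to 12, an L position)
n=15: W (go to 12, an L position)
n=16: L (options 14(W), 15(W) are all W)
n=17: W (go to 0, an L position)
n=18: W (go to 16, an L position)
n=19: W (go to 0, an L position)
n=20: L (options 15(W), 18(W), 19(W) are all W)
n=21: W (go to 20, an L position)
n=22: W (go to 20, an L position)
n=23: W (go to 0, an L position)
n=24: L (options 21(W), 22(W), 23(W) are all W)
n=25: W (go to 20, an L position)
n=26: W (go to 24, an L position)
n=27: W (go to 24, an L position)
n=28: L (options 21(W), 26(W), 27(W) are all W)
n=29: W (go to 0, an L position)
n=30: W (go to 28, an L position)
From 30, the L positions reachable in one move are: 28.

Move to 28.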